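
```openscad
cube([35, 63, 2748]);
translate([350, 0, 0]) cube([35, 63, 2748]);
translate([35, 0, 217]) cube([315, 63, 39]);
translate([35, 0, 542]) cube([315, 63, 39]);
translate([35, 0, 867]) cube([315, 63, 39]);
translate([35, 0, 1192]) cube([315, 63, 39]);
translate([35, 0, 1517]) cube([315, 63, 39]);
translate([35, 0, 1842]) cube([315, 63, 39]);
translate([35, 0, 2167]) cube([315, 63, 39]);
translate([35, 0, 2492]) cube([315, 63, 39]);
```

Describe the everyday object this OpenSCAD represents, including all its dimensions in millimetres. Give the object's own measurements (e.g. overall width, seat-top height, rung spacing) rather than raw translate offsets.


A straight ladder. Two 35×63 mm vertical rails, 2748 mm tall, stand 385 mm apart (outside-to-outside) with their front faces coplanar on the −y side. 8 rungs, each 63 mm deep and 39 mm tall, span between the inner faces of the rails, front faces flush with the rails. The lowest rung's underside is at z = 217 mm and rungs are spaced 325 mm apart (underside to underside).


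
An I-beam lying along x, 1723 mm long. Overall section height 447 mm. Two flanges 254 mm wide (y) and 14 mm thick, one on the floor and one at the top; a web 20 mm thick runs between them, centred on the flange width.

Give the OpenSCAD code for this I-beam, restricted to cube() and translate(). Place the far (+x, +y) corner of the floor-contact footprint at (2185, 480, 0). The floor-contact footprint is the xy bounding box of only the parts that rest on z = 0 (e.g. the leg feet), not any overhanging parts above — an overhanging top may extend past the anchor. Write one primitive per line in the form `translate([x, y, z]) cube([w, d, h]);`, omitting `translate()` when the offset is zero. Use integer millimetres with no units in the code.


translate([462, 226, 0]) cube([1723, 254, 14]);
translate([462, 343, 14]) cube([1723, 20, 419]);
translate([462, 226, 433]) cube([1723, 254, 14]);


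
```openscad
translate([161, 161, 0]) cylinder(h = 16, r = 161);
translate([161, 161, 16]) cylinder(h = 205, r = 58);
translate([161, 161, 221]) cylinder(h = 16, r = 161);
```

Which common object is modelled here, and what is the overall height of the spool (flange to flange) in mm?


A spool. The overall height is 237 mm.

Three coaxial cylinders, large–small–large — a spool. Two 16 mm flanges and a 205 mm core give 16 + 205 + 16 = 237 mm.


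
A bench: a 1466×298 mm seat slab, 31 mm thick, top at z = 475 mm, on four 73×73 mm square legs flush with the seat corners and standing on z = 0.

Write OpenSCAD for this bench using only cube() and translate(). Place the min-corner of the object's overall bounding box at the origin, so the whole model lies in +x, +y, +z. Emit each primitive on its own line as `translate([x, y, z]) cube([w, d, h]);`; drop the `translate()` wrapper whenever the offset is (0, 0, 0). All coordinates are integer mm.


// leg_h = 475 − 31 = 444
translate([0, 0, 444]) cube([1466, 298, 31]);
cube([73, 73, 444]);
translate([0, 225, 0]) cube([73, 73, 444]);
translate([1393, 0, 0]) cube([73, 73, 444]);
translate([1393, 225, 0]) cube([73, 73, 444]);


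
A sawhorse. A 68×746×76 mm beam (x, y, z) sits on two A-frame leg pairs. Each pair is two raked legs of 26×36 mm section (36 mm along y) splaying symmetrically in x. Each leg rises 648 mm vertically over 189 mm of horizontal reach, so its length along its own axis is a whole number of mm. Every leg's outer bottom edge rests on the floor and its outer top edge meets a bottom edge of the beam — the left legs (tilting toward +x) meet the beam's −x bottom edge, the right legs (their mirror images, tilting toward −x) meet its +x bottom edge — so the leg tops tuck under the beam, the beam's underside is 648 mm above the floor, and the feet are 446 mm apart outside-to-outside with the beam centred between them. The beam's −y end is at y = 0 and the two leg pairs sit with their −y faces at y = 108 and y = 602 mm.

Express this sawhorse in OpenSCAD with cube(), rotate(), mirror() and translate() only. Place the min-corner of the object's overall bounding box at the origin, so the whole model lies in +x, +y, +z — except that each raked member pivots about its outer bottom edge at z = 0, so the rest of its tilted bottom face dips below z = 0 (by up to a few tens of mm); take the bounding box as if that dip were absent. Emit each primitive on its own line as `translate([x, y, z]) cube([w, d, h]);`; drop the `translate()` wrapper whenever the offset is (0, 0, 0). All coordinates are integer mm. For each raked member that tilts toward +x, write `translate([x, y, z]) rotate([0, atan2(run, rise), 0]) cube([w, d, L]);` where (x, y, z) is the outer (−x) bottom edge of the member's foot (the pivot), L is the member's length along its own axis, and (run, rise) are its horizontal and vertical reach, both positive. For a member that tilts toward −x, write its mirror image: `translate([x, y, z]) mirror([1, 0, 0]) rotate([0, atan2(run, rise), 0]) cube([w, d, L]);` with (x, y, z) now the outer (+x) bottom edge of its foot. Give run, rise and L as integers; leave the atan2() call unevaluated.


translate([189, 0, 648]) cube([68, 746, 76]);
translate([0, 108, 0]) rotate([0, atan2(189, 648), 0]) cube([26, 36, 675]);
translate([446, 108, 0]) mirror([1, 0, 0]) rotate([0, atan2(189, 648), 0]) cube([26, 36, 675]);
translate([0, 602, 0]) rotate([0, atan2(189, 648), 0]) cube([26, 36, 675]);
translate([446, 602, 0]) mirror([1, 0, 0]) rotate([0, atan2(189, 648), 0]) cube([26, 36, 675]);


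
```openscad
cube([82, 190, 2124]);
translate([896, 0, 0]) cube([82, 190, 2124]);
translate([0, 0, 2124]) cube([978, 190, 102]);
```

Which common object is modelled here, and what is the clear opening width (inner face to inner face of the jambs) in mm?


A door frame. The clear opening width is 814 mm.

Two 2124 mm tall posts with a header on top — a door frame. The left jamb is 82 mm wide at x = 0; the right jamb starts at x = 896. The clear opening is 896 − 82 = 814 mm.


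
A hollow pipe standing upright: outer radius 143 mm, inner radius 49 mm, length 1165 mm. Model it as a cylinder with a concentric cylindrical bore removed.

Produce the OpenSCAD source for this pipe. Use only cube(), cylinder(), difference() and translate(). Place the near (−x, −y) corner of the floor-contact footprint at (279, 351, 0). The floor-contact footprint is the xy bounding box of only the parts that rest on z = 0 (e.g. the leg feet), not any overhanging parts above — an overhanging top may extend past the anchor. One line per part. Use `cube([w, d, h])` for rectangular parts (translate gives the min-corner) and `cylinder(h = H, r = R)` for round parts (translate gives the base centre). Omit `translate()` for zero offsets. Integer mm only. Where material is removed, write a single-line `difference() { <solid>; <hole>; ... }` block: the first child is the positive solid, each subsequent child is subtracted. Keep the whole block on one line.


difference() { translate([422, 494, 0]) cylinder(h = 1165, r = 143); translate([422, 494, 0]) cylinder(h = 1165, r = 49); }


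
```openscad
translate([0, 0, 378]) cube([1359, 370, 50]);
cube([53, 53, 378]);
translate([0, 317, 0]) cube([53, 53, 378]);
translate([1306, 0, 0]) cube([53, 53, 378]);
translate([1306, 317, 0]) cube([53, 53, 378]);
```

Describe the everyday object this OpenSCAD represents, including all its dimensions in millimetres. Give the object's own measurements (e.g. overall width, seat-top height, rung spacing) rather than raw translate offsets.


A long wooden bench with a 1359 mm (x) × 370 mm (y) seat, 50 mm thick, its top surface 428 mm above the floor. Four 53 mm square legs at the seat corners, flush with the edges, run from z = 0 to the seat underside.


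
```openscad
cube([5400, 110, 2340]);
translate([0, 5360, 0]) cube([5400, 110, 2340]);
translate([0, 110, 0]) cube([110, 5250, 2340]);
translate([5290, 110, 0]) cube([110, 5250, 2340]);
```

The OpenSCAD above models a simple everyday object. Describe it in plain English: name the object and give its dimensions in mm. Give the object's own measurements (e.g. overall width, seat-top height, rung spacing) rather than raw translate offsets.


The wall frame of a small rectangular building: four walls, each 2340 mm tall and 110 mm thick, enclosing a footprint 5400 mm (x) by 5470 mm (y) outside-to-outside, with no floor or roof. The front and back walls (the −y and +y sides) span the full width; the two side walls fit between them.


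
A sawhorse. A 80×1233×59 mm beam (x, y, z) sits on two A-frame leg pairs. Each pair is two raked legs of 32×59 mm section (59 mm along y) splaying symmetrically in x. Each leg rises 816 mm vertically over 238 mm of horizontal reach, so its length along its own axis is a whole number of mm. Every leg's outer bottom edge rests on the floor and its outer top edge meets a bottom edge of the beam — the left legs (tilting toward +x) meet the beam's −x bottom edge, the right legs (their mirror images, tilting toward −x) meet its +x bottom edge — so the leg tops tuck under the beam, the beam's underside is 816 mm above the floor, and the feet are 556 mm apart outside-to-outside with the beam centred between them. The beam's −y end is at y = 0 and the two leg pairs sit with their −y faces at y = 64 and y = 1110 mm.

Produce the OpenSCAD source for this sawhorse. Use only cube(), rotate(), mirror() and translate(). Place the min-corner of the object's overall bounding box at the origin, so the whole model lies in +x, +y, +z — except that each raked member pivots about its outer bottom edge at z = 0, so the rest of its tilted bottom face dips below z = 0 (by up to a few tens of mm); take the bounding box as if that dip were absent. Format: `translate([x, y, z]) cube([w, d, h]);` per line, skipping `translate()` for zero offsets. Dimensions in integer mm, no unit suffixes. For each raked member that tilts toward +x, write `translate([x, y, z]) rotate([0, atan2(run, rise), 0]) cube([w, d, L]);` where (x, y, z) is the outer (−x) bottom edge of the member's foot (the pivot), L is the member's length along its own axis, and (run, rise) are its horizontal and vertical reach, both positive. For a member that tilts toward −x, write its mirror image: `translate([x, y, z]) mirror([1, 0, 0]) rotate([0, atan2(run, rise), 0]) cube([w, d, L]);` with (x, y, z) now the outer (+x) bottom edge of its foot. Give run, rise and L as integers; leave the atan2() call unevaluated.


translate([238, 0, 816]) cube([80, 1233, 59]);
translate([0, 64, 0]) rotate([0, atan2(238, 816), 0]) cube([32, 59, 850]);
translate([556, 64, 0]) mirror([1, 0, 0]) rotate([0, atan2(238, 816), 0]) cube([32, 59, 850]);
translate([0, 1110, 0]) rotate([0, atan2(238, 816), 0]) cube([32, 59, 850]);
translate([556, 1110, 0]) mirror([1, 0, 0]) rotate([0, atan2(238, 816), 0]) cube([32, 59, 850]);


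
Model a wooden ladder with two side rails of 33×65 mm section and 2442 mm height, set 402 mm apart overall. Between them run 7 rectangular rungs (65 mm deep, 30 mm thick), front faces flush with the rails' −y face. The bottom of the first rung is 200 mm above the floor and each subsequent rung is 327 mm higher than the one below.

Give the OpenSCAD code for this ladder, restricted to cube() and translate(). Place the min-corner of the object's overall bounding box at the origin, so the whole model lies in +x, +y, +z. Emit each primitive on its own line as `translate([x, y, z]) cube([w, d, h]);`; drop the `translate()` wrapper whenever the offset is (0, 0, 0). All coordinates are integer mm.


cube([33, 65, 2442]);
translate([369, 0, 0]) cube([33, 65, 2442]);
translate([33, 0, 200]) cube([336, 65, 30]);
translate([33, 0, 527]) cube([336, 65, 30]);
translate([33, 0, 854]) cube([336, 65, 30]);
translate([33, 0, 1181]) cube([336, 65, 30]);
translate([33, 0, 1508]) cube([336, 65, 30]);
translate([33, 0, 1835]) cube([336, 65, 30]);
translate([33, 0, 2162]) cube([336, 65, 30]);


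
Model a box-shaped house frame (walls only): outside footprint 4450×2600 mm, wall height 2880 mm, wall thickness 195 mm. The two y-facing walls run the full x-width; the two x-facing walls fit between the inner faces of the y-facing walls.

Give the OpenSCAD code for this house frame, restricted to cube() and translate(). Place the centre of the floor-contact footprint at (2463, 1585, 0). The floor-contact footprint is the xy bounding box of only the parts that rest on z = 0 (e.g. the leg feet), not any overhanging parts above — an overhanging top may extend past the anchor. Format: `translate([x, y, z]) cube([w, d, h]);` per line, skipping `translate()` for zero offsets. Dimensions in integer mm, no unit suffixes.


translate([238, 285, 0]) cube([4450, 195, 2880]);
translate([238, 2690, 0]) cube([4450, 195, 2880]);
translate([238, 480, 0]) cube([195, 2210, 2880]);
translate([4493, 480, 0]) cube([195, 2210, 2880]);


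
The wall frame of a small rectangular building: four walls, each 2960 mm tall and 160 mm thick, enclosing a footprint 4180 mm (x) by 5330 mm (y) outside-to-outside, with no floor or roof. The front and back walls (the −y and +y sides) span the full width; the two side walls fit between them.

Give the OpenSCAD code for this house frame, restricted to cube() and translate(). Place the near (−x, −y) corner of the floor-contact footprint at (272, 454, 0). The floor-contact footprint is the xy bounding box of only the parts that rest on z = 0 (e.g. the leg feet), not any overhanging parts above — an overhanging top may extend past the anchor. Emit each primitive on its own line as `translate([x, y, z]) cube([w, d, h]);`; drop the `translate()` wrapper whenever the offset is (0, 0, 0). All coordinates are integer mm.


translate([272, 454, 0]) cube([4180, 160, 2960]);
translate([272, 5624, 0]) cube([4180, 160, 2960]);
translate([272, 614, 0]) cube([160, 5010, 2960]);
translate([4292, 614, 0]) cube([160, 5010, 2960]);


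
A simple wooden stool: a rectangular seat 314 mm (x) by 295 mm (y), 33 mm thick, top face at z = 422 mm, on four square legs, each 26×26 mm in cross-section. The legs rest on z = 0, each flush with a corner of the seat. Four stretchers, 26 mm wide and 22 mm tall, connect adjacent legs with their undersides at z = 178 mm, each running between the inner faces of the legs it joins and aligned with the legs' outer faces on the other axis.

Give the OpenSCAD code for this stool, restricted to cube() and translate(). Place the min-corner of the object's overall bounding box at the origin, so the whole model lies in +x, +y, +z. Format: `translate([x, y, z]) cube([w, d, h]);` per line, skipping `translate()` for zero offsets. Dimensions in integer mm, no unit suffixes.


// leg_h = 422 - 33 = 389
// stretcher span = 314 - 2*26 = 262
translate([0, 0, 389]) cube([314, 295, 33]);
cube([26, 26, 389]);
translate([288, 0, 0]) cube([26, 26, 389]);
translate([0, 269, 0]) cube([26, 26, 389]);
translate([288, 269, 0]) cube([26, 26, 389]);
translate([26, 0, 178]) cube([262, 26, 22]);
translate([26, 269, 178]) cube([262, 26, 22]);
translate([0, 26, 178]) cube([26, 243, 22]);
translate([288, 26, 178]) cube([26, 243, 22]);


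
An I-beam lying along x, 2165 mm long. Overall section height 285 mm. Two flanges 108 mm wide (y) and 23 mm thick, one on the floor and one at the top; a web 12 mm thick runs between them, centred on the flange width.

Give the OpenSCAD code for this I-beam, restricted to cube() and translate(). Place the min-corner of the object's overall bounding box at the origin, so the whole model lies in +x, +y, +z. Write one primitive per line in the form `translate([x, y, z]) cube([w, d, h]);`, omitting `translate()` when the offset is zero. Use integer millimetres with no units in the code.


cube([2165, 108, 23]);
translate([0, 48, 23]) cube([2165, 12, 239]);
translate([0, 0, 262]) cube([2165, 108, 23]);


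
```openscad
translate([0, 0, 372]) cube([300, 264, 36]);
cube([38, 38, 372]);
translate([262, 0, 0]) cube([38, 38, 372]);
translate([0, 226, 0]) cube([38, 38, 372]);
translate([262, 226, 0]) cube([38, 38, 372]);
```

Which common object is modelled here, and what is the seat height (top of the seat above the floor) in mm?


A stool. The seat height is 408 mm.

A 300×264×36 slab at z = 372 on four corner posts — a stool. The seat top is 372 + 36 = 408 mm.


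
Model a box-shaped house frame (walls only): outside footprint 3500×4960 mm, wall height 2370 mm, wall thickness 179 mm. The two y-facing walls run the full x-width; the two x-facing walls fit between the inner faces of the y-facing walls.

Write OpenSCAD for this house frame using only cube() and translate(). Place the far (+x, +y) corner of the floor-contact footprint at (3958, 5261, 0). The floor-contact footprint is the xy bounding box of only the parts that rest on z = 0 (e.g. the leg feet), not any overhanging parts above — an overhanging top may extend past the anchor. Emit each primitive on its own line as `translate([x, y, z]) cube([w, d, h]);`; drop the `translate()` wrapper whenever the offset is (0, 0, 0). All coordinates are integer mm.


translate([458, 301, 0]) cube([3500, 179, 2370]);
translate([458, 5082, 0]) cube([3500, 179, 2370]);
translate([458, 480, 0]) cube([179, 4602, 2370]);
translate([3779, 480, 0]) cube([179, 4602, 2370]);


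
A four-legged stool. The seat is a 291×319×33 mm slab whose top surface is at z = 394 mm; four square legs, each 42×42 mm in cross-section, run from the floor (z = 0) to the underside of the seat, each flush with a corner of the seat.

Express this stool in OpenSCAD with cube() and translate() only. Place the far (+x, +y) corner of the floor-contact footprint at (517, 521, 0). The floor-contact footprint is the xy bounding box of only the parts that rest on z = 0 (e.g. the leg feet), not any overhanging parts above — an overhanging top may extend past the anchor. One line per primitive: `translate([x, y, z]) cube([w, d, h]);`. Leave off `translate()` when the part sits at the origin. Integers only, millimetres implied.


// leg_h = 394 - 33 = 361
translate([226, 202, 361]) cube([291, 319, 33]);
translate([226, 202, 0]) cube([42, 42, 361]);
translate([475, 202, 0]) cube([42, 42, 361]);
translate([226, 479, 0]) cube([42, 42, 361]);
translate([475, 479, 0]) cube([42, 42, 361]);


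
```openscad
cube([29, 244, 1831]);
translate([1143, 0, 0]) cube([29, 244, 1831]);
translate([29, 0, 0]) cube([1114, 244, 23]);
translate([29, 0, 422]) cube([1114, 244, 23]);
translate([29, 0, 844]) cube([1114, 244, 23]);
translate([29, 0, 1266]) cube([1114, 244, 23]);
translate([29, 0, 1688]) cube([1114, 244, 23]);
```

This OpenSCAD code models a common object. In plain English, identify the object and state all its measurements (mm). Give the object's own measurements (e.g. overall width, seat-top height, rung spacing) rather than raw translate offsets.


An open bookshelf. Two side panels, each 29 mm thick, 244 mm deep and 1831 mm tall, stand 1172 mm apart (outside-to-outside). Between them sit 5 shelves, each 23 mm thick and 244 mm deep, spanning the full gap between the sides. The bottom shelf rests on the floor (its underside at z = 0) and the clear gap between one shelf's top and the next shelf's underside is 399 mm.


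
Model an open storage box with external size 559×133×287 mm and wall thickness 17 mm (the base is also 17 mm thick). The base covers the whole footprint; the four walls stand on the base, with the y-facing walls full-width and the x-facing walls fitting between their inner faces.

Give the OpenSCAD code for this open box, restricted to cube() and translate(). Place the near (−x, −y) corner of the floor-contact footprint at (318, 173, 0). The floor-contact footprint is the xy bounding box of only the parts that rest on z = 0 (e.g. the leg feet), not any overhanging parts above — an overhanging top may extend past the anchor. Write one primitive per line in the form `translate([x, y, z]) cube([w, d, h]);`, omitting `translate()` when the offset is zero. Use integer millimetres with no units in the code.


translate([318, 173, 0]) cube([559, 133, 17]);
translate([318, 173, 17]) cube([559, 17, 270]);
translate([318, 289, 17]) cube([559, 17, 270]);
translate([318, 190, 17]) cube([17, 99, 270]);
translate([860, 190, 17]) cube([17, 99, 270]);


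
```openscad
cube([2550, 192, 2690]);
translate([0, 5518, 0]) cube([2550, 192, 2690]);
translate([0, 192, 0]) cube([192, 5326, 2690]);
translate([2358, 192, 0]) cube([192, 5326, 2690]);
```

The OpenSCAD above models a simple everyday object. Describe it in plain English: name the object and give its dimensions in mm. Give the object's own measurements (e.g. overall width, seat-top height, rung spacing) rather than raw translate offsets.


The wall frame of a small rectangular building: four walls, each 2690 mm tall and 192 mm thick, enclosing a footprint 2550 mm (x) by 5710 mm (y) outside-to-outside, with no floor or roof. The front and back walls (the −y and +y sides) span the full width; the two side walls fit between them.


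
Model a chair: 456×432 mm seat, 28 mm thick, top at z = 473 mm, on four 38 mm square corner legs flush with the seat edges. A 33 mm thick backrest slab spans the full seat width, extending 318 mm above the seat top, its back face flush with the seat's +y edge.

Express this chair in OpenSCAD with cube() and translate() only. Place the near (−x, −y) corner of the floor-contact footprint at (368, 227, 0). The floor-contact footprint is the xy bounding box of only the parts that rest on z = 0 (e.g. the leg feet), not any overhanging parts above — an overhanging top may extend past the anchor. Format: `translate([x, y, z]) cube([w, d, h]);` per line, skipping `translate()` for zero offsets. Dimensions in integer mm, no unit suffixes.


translate([368, 227, 445]) cube([456, 432, 28]);
translate([368, 227, 0]) cube([38, 38, 445]);
translate([786, 227, 0]) cube([38, 38, 445]);
translate([368, 621, 0]) cube([38, 38, 445]);
translate([786, 621, 0]) cube([38, 38, 445]);
translate([368, 626, 473]) cube([456, 33, 318]);


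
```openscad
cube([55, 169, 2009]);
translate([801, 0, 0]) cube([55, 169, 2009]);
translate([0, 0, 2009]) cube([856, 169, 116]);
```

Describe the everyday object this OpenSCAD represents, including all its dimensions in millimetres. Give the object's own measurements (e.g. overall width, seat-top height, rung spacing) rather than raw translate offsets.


A door frame. The clear opening is 746 mm wide and 2009 mm high. Two 55 mm wide jambs, 169 mm deep, stand either side of the opening from the floor to the top of the opening. A 116 mm thick head sits across the top of both jambs, spanning the full outside width of the frame.


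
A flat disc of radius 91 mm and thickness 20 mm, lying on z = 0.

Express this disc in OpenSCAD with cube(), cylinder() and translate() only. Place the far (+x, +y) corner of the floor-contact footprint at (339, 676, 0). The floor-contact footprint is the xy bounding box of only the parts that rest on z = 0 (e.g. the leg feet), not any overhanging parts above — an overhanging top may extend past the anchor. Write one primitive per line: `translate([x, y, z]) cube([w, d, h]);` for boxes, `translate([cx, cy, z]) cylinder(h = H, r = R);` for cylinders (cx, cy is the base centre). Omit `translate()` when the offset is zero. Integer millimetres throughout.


translate([248, 585, 0]) cylinder(h = 20, r = 91);


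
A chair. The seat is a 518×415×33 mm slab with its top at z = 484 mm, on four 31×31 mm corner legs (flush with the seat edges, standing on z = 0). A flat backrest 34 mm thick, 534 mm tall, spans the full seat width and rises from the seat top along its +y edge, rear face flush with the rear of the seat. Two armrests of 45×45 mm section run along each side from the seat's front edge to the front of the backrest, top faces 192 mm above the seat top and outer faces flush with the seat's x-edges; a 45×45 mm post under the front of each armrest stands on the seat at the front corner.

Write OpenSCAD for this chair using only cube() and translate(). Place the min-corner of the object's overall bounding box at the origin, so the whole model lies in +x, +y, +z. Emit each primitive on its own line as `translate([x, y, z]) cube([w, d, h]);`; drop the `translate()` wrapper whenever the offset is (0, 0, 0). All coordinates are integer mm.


translate([0, 0, 451]) cube([518, 415, 33]);
cube([31, 31, 451]);
translate([487, 0, 0]) cube([31, 31, 451]);
translate([0, 384, 0]) cube([31, 31, 451]);
translate([487, 384, 0]) cube([31, 31, 451]);
translate([0, 381, 484]) cube([518, 34, 534]);
translate([0, 0, 631]) cube([45, 381, 45]);
translate([473, 0, 631]) cube([45, 381, 45]);
translate([0, 0, 484]) cube([45, 45, 147]);
translate([473, 0, 484]) cube([45, 45, 147]);


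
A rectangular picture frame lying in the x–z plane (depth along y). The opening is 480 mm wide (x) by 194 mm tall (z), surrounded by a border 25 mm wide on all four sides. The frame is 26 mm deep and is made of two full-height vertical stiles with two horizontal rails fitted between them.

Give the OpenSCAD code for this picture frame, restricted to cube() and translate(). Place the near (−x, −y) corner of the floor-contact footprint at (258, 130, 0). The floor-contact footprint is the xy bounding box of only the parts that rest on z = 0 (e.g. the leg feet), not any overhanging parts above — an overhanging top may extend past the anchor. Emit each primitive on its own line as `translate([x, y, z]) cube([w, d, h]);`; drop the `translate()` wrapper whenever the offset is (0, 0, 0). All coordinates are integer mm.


translate([258, 130, 0]) cube([25, 26, 244]);
translate([763, 130, 0]) cube([25, 26, 244]);
translate([283, 130, 0]) cube([480, 26, 25]);
translate([283, 130, 219]) cube([480, 26, 25]);


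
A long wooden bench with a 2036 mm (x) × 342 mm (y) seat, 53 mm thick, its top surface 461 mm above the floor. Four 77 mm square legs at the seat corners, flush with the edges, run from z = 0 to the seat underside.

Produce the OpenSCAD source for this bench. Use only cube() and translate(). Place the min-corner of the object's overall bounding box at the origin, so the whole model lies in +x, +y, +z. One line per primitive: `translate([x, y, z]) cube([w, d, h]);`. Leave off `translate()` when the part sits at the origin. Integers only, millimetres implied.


translate([0, 0, 408]) cube([2036, 342, 53]);
cube([77, 77, 408]);
translate([0, 265, 0]) cube([77, 77, 408]);
translate([1959, 0, 0]) cube([77, 77, 408]);
translate([1959, 265, 0]) cube([77, 77, 408]);


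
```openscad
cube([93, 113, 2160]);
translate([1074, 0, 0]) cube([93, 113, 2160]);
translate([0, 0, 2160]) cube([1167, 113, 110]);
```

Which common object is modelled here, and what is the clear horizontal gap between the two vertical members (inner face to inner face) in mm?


A door frame. The clear opening width is 981 mm.

Two 2160 mm tall posts with a header on top — a door frame. The left jamb is 93 mm wide at x = 0; the right jamb starts at x = 1074. The clear opening is 1074 − 93 = 981 mm.


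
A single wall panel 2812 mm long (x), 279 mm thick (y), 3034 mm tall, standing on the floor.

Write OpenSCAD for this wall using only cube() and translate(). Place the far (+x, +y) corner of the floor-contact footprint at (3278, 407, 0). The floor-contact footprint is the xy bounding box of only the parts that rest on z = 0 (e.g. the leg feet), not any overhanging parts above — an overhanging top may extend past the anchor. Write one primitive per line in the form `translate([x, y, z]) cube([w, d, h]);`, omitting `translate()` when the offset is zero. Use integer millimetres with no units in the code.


translate([466, 128, 0]) cube([2812, 279, 3034]);


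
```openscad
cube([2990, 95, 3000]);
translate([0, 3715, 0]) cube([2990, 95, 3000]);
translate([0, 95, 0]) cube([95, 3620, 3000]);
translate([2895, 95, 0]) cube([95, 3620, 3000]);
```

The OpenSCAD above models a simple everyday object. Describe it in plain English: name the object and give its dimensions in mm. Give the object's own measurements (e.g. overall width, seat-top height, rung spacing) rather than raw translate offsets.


The wall frame of a small rectangular building: four walls, each 3000 mm tall and 95 mm thick, enclosing a footprint 2990 mm (x) by 3810 mm (y) outside-to-outside, with no floor or roof. The front and back walls (the −y and +y sides) span the full width; the two side walls fit between them.


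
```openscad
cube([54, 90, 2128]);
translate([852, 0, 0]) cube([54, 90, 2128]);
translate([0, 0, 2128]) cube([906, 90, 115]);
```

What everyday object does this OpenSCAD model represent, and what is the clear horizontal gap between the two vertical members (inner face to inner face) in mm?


A door frame. The clear opening width is 798 mm.

Two 2128 mm tall posts with a header on top — a door frame. The left jamb is 54 mm wide at x = 0; the right jamb starts at x = 852. The clear opening is 852 − 54 = 798 mm.


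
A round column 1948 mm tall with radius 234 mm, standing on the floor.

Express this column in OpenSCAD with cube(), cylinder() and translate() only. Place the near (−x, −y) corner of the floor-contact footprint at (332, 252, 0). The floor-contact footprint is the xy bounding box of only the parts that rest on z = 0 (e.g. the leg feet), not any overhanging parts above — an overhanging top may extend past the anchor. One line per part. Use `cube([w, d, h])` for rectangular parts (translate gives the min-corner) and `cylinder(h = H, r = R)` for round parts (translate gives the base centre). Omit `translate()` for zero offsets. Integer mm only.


translate([566, 486, 0]) cylinder(h = 1948, r = 234);


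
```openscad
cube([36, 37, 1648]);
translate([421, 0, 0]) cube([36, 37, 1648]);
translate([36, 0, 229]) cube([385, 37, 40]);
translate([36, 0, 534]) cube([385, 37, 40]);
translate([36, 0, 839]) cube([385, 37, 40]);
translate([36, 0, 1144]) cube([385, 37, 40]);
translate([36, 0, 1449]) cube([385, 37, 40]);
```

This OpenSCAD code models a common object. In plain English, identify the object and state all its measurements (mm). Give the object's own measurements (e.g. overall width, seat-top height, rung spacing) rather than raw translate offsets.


A straight ladder. Two 36×37 mm vertical rails, 1648 mm tall, stand 457 mm apart (outside-to-outside) with their front faces coplanar on the −y side. 5 rungs, each 37 mm deep and 40 mm tall, span between the inner faces of the rails, front faces flush with the rails. The lowest rung's underside is at z = 229 mm and rungs are spaced 305 mm apart (underside to underside).


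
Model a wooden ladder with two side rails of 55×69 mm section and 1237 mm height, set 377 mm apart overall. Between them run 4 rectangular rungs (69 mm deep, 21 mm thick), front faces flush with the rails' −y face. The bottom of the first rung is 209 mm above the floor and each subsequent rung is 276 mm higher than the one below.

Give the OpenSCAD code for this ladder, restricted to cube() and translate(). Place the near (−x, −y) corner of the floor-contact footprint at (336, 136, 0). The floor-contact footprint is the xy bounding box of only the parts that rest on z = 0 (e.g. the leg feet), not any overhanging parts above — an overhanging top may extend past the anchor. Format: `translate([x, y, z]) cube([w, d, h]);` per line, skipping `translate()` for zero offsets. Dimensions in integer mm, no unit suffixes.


// rung span = 377 - 2*55 = 267
// rung[k] z = 209 + k*276
translate([336, 136, 0]) cube([55, 69, 1237]);
translate([658, 136, 0]) cube([55, 69, 1237]);
translate([391, 136, 209]) cube([267, 69, 21]);
translate([391, 136, 485]) cube([267, 69, 21]);
translate([391, 136, 761]) cube([267, 69, 21]);
translate([391, 136, 1037]) cube([267, 69, 21]);


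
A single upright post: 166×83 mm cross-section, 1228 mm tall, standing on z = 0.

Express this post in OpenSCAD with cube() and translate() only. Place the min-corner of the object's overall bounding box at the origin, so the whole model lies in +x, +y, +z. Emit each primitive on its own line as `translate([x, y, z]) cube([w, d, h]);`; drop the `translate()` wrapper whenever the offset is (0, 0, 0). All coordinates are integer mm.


cube([166, 83, 1228]);


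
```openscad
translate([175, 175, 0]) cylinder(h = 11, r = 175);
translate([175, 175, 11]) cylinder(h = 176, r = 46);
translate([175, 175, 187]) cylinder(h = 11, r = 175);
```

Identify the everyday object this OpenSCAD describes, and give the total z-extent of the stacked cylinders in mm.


A spool. The overall height is 198 mm.

Three coaxial cylinders, large–small–large — a spool. Two 11 mm flanges and a 176 mm core give 11 + 176 + 11 = 198 mm.


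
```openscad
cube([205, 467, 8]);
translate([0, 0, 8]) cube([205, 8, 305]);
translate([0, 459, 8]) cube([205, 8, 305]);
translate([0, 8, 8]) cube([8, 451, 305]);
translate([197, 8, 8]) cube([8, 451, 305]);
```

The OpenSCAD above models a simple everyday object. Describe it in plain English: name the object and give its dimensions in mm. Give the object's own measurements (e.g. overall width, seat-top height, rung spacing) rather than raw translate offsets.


An open-topped rectangular box: outside dimensions 205×467×313 mm, with a uniform wall and base thickness of 8 mm. The base is a full 205×467 slab on the floor; four walls sit on top of the base. The front and back walls (the −y and +y sides) span the full width; the two side walls fit between them.


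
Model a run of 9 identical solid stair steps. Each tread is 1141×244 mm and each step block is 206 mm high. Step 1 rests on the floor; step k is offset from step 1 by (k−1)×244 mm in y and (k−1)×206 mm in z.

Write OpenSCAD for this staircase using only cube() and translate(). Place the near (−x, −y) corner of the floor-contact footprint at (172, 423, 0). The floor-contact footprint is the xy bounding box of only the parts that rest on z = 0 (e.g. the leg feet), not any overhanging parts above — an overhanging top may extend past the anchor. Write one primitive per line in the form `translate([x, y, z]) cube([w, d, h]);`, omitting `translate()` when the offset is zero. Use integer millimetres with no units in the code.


translate([172, 423, 0]) cube([1141, 244, 206]);
translate([172, 667, 206]) cube([1141, 244, 206]);
translate([172, 911, 412]) cube([1141, 244, 206]);
translate([172, 1155, 618]) cube([1141, 244, 206]);
translate([172, 1399, 824]) cube([1141, 244, 206]);
translate([172, 1643, 1030]) cube([1141, 244, 206]);
translate([172, 1887, 1236]) cube([1141, 244, 206]);
translate([172, 2131, 1442]) cube([1141, 244, 206]);
translate([172, 2375, 1648]) cube([1141, 244, 206]);


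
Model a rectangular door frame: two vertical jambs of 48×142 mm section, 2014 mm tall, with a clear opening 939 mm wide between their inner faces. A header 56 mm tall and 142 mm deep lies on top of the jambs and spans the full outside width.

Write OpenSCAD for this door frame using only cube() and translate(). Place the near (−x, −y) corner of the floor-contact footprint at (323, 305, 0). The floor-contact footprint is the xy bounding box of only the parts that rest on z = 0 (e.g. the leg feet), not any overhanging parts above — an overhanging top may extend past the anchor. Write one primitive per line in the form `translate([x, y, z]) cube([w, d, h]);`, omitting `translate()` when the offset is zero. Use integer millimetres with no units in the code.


translate([323, 305, 0]) cube([48, 142, 2014]);
translate([1310, 305, 0]) cube([48, 142, 2014]);
translate([323, 305, 2014]) cube([1035, 142, 56]);


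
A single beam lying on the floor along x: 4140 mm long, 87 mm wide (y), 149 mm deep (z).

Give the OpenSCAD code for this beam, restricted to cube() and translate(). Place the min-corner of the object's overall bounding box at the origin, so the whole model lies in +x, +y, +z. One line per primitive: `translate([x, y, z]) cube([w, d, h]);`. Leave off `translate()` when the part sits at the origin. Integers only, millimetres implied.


cube([4140, 87, 149]);


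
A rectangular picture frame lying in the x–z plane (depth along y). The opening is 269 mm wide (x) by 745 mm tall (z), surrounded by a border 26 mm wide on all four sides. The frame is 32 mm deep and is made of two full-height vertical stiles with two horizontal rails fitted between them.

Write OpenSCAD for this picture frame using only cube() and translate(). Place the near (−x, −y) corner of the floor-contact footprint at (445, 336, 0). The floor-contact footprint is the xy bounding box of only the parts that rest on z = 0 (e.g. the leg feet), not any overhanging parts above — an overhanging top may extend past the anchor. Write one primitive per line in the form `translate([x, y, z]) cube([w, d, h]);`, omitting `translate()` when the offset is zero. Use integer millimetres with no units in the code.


translate([445, 336, 0]) cube([26, 32, 797]);
translate([740, 336, 0]) cube([26, 32, 797]);
translate([471, 336, 0]) cube([269, 32, 26]);
translate([471, 336, 771]) cube([269, 32, 26]);


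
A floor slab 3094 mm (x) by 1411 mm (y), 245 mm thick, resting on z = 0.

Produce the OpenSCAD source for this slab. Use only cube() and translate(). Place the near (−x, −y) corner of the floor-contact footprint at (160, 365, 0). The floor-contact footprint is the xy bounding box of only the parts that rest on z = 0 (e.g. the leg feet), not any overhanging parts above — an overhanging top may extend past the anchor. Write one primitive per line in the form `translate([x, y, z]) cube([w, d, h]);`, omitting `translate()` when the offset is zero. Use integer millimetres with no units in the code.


translate([160, 365, 0]) cube([3094, 1411, 245]);


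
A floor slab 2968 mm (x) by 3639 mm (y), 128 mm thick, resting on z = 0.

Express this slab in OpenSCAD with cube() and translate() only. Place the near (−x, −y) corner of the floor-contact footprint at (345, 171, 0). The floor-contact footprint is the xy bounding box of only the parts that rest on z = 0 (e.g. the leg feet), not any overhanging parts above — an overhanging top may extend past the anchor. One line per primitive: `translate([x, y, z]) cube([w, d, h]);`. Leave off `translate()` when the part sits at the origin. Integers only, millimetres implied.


translate([345, 171, 0]) cube([2968, 3639, 128]);


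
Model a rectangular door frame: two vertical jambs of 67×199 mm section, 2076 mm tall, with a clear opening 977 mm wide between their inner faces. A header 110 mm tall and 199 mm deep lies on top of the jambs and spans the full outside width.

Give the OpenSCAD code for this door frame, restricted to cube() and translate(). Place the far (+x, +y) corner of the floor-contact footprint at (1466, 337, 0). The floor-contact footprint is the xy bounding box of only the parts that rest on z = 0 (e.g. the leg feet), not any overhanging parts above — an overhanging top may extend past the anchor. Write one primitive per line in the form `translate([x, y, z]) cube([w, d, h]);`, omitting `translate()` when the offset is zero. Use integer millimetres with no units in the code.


translate([355, 138, 0]) cube([67, 199, 2076]);
translate([1399, 138, 0]) cube([67, 199, 2076]);
translate([355, 138, 2076]) cube([1111, 199, 110]);


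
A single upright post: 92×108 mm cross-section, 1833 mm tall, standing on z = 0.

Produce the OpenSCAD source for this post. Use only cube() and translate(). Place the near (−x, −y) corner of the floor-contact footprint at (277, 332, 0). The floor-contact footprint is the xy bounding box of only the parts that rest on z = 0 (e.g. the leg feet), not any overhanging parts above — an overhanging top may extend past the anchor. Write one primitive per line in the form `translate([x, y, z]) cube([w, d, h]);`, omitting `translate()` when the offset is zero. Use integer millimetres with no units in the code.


translate([277, 332, 0]) cube([92, 108, 1833]);


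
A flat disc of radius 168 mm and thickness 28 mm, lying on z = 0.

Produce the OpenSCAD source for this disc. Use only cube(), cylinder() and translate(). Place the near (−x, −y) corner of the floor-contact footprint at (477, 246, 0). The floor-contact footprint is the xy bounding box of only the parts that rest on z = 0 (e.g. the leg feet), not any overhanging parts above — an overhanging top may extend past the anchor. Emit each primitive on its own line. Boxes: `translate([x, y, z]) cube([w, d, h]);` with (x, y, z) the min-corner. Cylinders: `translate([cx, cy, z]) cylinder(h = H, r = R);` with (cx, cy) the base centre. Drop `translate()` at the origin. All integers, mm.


translate([645, 414, 0]) cylinder(h = 28, r = 168);
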